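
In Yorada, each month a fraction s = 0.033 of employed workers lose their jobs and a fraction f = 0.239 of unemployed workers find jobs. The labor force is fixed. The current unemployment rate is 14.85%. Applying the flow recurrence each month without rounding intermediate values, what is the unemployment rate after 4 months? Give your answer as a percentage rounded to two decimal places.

With a fixed labor force, u_{t+1} = u_t + s·(1−u_t) − f·u_t = u_t·(1−s−f) + s.
Here 1−s−f = 0.728 and s = 0.033.
u_1 = 0.148500 × 0.728 + 0.033 = 0.141108.
u_2 = 0.141108 × 0.728 + 0.033 = 0.135727.
u_3 = 0.135727 × 0.728 + 0.033 = 0.131809.
u_4 = 0.131809 × 0.728 + 0.033 = 0.128957.

Unemployment rate after four months ≈ 12.90%.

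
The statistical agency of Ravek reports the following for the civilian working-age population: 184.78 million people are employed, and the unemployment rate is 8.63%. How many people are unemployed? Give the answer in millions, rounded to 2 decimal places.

Let U be the number unemployed. The labor force is E + U, and U/(E+U) = 0.0863.
So U = 0.0863 × 184.78 / (1 − 0.0863) = 15.9465 / 0.9137 ≈ 17.45 million.

About 17.45 million are unemployed.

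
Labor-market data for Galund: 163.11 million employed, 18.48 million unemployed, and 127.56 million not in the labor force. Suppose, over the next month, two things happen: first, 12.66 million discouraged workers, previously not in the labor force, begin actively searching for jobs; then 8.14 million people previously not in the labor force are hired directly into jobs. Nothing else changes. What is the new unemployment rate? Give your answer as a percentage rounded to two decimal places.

New unemployment rate ≈ 15.39%.

Initially, labor force = 163.11 + 18.48 = 181.59 million, so u = 18.48/181.59 = 10.18%.
After the first change, unemployed and labor force both rise by 12.66 → E = 163.11, U = 31.14, labor force = 194.25 million.
After the second change, employed and labor force both rise by 8.14; unemployed unchanged → E = 171.25, U = 31.14, labor force = 202.39 million.
New unemployment rate = 31.14 / 202.39 = 15.39%.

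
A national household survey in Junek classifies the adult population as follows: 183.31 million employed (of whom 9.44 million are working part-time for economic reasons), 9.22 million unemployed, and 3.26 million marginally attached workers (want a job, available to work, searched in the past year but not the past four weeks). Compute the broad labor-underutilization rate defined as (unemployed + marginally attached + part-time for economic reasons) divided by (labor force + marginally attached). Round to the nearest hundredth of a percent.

Broad underutilization rate ≈ 11.20%.

Labor force = 183.31 + 9.22 = 192.53 million.
Numerator = 9.22 + 3.26 + 9.44 = 21.92 million.
Denominator = 192.53 + 3.26 = 195.79 million.
Broad rate = 21.92 / 195.79 = 11.20%.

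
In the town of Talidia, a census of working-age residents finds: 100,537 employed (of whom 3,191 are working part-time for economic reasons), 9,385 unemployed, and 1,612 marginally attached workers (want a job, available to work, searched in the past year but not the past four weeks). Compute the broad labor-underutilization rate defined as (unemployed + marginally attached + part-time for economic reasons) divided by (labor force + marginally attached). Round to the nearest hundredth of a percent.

Labor force = 100,537 + 9,385 = 109,922.
Numerator = 9,385 + 1,612 + 3,191 = 14,188.
Denominator = 109,922 + 1,612 = 111,534.
Broad rate = 14,188 / 111,534 = 12.72%.

Broad underutilization rate ≈ 12.72%.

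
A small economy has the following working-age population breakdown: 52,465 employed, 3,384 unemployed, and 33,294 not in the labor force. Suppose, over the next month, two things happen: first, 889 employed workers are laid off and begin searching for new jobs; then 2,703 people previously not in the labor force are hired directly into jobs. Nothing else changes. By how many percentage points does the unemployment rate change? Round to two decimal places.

The unemployment rate changes by +1.24 percentage points.

Initially, labor force = 52,465 + 3,384 = 55,849, so u = 3,384/55,849 = 6.06%.
After the first change, employed falls and unemployed rises by 889; labor force unchanged → E = 51,576, U = 4,273, labor force = 55,849.
After the second change, employed and labor force both rise by 2,703; unemployed unchanged → E = 54,279, U = 4,273, labor force = 58,552.
New unemployment rate = 4,273 / 58,552 = 7.30%.
Change = 7.30% − 6.06% = +1.24 percentage points.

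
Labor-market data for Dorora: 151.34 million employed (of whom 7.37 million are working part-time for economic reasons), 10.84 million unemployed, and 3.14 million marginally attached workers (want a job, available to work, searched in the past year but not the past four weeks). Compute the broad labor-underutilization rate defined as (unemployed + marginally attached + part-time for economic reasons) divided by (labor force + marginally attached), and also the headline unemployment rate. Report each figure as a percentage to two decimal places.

Broad underutilization rate ≈ 12.91%; headline unemployment rate ≈ 6.68%.

Labor force = 151.34 + 10.84 = 162.18 million.
Numerator = 10.84 + 3.14 + 7.37 = 21.35 million.
Denominator = 162.18 + 3.14 = 165.32 million.
Broad rate = 21.35 / 165.32 = 12.91%.
Headline unemployment rate = 10.84 / 162.18 = 6.68%.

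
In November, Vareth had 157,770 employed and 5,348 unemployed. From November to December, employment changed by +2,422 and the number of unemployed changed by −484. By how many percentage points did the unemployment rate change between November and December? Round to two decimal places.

November: labor force = 157,770 + 5,348 = 163,118; u = 5,348/163,118 = 3.28%.
December: labor force = 160,192 + 4,864 = 165,056; u = 4,864/165,056 = 2.95%.
Change = 2.95% − 3.28% = −0.33 pp.

The unemployment rate changed by −0.33 percentage points.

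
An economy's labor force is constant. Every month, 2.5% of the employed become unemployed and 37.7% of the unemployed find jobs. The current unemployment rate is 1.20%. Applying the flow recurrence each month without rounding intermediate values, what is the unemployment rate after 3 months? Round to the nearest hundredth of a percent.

With a fixed labor force, u_{t+1} = u_t + s·(1−u_t) − f·u_t = u_t·(1−s−f) + s.
Here 1−s−f = 0.598 and s = 0.025.
u_1 = 0.012000 × 0.598 + 0.025 = 0.032176.
u_2 = 0.032176 × 0.598 + 0.025 = 0.044241.
u_3 = 0.044241 × 0.598 + 0.025 = 0.051456.

Unemployment rate after three months ≈ 5.15%.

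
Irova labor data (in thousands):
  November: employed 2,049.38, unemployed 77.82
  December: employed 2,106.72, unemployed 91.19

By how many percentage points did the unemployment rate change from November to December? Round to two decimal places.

The unemployment rate changed by +0.49 percentage points.

November: labor force = 2,049.38 + 77.82 = 2,127.20; u = 77.82/2,127.20 = 3.66%.
December: labor force = 2,106.72 + 91.19 = 2,197.91; u = 91.19/2,197.91 = 4.15%.
Change = 4.15% − 3.66% = +0.49 pp.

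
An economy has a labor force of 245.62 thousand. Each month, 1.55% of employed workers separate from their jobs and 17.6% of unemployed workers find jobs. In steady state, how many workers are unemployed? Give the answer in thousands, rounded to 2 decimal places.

About 19.88 thousand are unemployed in steady state.

Steady-state unemployment rate u* = s/(s+f) = 1.55/(1.55+17.6) = 0.080940.
Unemployed = u* × labor force = 0.080940 × 245.62 ≈ 19.88 thousand.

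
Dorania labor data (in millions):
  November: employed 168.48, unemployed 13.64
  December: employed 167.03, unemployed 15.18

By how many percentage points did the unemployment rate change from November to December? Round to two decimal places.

The unemployment rate changed by +0.84 percentage points.

November: labor force = 168.48 + 13.64 = 182.12; u = 13.64/182.12 = 7.49%.
December: labor force = 167.03 + 15.18 = 182.21; u = 15.18/182.21 = 8.33%.
Change = 8.33% − 7.49% = +0.84 pp.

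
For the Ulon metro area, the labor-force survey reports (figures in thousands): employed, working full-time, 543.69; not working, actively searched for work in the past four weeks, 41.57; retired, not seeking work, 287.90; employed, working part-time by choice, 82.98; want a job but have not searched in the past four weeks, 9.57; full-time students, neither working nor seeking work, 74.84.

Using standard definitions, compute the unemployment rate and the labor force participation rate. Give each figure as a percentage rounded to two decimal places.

Employed = 543.69 + 82.98 = 626.67 thousand.
Unemployed = 41.57 thousand.
Labor force = 626.67 + 41.57 = 668.24 thousand.
Not in labor force = 287.90 + 9.57 + 74.84 = 372.31 thousand (those not working and not actively searching are outside the labor force — including those who want a job but have given up searching).
Civilian working-age population = 668.24 + 372.31 = 1,040.55 thousand.
Unemployment rate = 41.57 / 668.24 = 6.22%.
Labor force participation rate = 668.24 / 1,040.55 = 64.22%.

Unemployment rate ≈ 6.22%; labor force participation rate ≈ 64.22%.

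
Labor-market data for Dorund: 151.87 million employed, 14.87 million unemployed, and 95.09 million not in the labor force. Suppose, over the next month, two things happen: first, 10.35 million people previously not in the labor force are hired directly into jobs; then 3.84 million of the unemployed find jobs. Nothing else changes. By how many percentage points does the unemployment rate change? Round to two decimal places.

The unemployment rate changes by −2.69 percentage points.

Initially, labor force = 151.87 + 14.87 = 166.74 million, so u = 14.87/166.74 = 8.92%.
After the first change, employed and labor force both rise by 10.35; unemployed unchanged → E = 162.22, U = 14.87, labor force = 177.09 million.
After the second change, unemployed falls and employed rises by 3.84; labor force unchanged → E = 166.06, U = 11.03, labor force = 177.09 million.
New unemployment rate = 11.03 / 177.09 = 6.23%.
Change = 6.23% − 8.92% = −2.69 percentage points.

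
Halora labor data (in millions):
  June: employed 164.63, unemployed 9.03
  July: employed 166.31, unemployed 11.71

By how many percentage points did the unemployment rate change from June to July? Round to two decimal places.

The unemployment rate changed by +1.38 percentage points.

June: labor force = 164.63 + 9.03 = 173.66; u = 9.03/173.66 = 5.20%.
July: labor force = 166.31 + 11.71 = 178.02; u = 11.71/178.02 = 6.58%.
Change = 6.58% − 5.20% = +1.38 pp.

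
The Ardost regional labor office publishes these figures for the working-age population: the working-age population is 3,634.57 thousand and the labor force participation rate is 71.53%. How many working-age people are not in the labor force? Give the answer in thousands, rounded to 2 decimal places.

Share not in the labor force = 1 − 0.7153 = 0.2847.
Not in labor force = 0.2847 × 3,634.57 ≈ 1,034.76 thousand.

About 1,034.76 thousand are not in the labor force.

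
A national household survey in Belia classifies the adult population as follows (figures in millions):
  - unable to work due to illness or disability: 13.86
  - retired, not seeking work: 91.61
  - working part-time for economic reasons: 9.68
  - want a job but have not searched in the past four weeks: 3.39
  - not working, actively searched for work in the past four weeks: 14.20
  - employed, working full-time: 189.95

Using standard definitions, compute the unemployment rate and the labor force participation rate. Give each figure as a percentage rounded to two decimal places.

Unemployment rate ≈ 6.64%; labor force participation rate ≈ 66.26%.

Employed = 9.68 + 189.95 = 199.63 million (anyone who worked, including part-time for economic reasons, counts as employed).
Unemployed = 14.20 million.
Labor force = 199.63 + 14.20 = 213.83 million.
Not in labor force = 13.86 + 91.61 + 3.39 = 108.86 million (those not working and not actively searching are outside the labor force — including those who want a job but have given up searching).
Civilian working-age population = 213.83 + 108.86 = 322.69 million.
Unemployment rate = 14.20 / 213.83 = 6.64%.
Labor force participation rate = 213.83 / 322.69 = 66.26%.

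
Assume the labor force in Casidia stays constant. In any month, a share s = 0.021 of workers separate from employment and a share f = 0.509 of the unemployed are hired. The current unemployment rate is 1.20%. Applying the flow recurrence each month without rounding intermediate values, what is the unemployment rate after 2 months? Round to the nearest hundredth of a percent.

With a fixed labor force, u_{t+1} = u_t + s·(1−u_t) − f·u_t = u_t·(1−s−f) + s.
Here 1−s−f = 0.470 and s = 0.021.
u_1 = 0.012000 × 0.470 + 0.021 = 0.026640.
u_2 = 0.026640 × 0.470 + 0.021 = 0.033521.

Unemployment rate after two months ≈ 3.35%.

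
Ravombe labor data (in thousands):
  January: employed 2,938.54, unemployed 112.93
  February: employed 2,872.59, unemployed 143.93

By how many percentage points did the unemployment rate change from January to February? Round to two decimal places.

January: labor force = 2,938.54 + 112.93 = 3,051.47; u = 112.93/3,051.47 = 3.70%.
February: labor force = 2,872.59 + 143.93 = 3,016.52; u = 143.93/3,016.52 = 4.77%.
Change = 4.77% − 3.70% = +1.07 pp.

The unemployment rate changed by +1.07 percentage points.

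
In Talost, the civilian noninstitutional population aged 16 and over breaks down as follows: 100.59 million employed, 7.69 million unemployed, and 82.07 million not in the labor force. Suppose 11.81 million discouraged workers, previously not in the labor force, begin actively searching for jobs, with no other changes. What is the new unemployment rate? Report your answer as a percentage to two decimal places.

New unemployment rate ≈ 16.24%.

Initially, labor force = 100.59 + 7.69 = 108.28 million, so u = 7.69/108.28 = 7.10%.
After the change, unemployed and labor force both rise by 11.81 → E = 100.59, U = 19.50, labor force = 120.09 million.
New unemployment rate = 19.50 / 120.09 = 16.24%.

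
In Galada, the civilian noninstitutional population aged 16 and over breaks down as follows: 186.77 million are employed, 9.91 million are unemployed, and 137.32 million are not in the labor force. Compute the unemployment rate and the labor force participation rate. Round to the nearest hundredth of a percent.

Labor force = employed + unemployed = 186.77 + 9.91 = 196.68 million.
Working-age population = 196.68 + 137.32 = 334.00 million.
Unemployment rate = 9.91 / 196.68 = 5.04%.
Labor force participation rate = 196.68 / 334.00 = 58.89%.

Unemployment rate ≈ 5.04%; labor force participation rate ≈ 58.89%.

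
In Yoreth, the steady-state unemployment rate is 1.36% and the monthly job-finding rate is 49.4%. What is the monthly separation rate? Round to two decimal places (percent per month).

From u* = s/(s+f): s = u·f/(1−u).
s = 0.0136 × 49.4 / (1 − 0.0136) = 0.6718 / 0.9864 ≈ 0.68% per month.

Separation rate ≈ 0.68% per month.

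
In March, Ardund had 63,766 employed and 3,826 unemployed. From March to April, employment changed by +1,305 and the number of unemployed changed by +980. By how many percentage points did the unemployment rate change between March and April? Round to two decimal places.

The unemployment rate changed by +1.22 percentage points.

March: labor force = 63,766 + 3,826 = 67,592; u = 3,826/67,592 = 5.66%.
April: labor force = 65,071 + 4,806 = 69,877; u = 4,806/69,877 = 6.88%.
Change = 6.88% − 5.66% = +1.22 pp.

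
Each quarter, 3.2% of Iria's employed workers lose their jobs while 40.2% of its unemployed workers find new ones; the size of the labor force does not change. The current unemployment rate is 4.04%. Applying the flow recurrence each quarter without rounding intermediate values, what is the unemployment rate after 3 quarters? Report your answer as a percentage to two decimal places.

Unemployment rate after three quarters ≈ 6.77%.

With a fixed labor force, u_{t+1} = u_t + s·(1−u_t) − f·u_t = u_t·(1−s−f) + s.
Here 1−s−f = 0.566 and s = 0.032.
u_1 = 0.040400 × 0.566 + 0.032 = 0.054866.
u_2 = 0.054866 × 0.566 + 0.032 = 0.063054.
u_3 = 0.063054 × 0.566 + 0.032 = 0.067689.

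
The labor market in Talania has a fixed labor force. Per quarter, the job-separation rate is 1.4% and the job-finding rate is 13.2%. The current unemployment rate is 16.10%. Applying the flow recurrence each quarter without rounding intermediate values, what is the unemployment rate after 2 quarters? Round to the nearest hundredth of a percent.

With a fixed labor force, u_{t+1} = u_t + s·(1−u_t) − f·u_t = u_t·(1−s−f) + s.
Here 1−s−f = 0.854 and s = 0.014.
u_1 = 0.161000 × 0.854 + 0.014 = 0.151494.
u_2 = 0.151494 × 0.854 + 0.014 = 0.143376.

Unemployment rate after two quarters ≈ 14.34%.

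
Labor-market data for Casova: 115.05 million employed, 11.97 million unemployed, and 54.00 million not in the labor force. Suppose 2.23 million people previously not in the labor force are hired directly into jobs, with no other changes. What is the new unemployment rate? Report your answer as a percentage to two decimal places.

Initially, labor force = 115.05 + 11.97 = 127.02 million, so u = 11.97/127.02 = 9.42%.
After the change, employed and labor force both rise by 2.23; unemployed unchanged → E = 117.28, U = 11.97, labor force = 129.25 million.
New unemployment rate = 11.97 / 129.25 = 9.26%.

New unemployment rate ≈ 9.26%.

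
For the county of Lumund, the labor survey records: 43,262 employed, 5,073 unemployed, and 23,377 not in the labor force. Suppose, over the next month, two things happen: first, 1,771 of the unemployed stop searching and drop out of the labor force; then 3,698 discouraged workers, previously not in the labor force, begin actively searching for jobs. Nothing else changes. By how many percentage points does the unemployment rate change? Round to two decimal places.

Initially, labor force = 43,262 + 5,073 = 48,335, so u = 5,073/48,335 = 10.50%.
After the first change, unemployed and labor force both fall by 1,771 → E = 43,262, U = 3,302, labor force = 46,564.
After the second change, unemployed and labor force both rise by 3,698 → E = 43,262, U = 7,000, labor force = 50,262.
New unemployment rate = 7,000 / 50,262 = 13.93%.
Change = 13.93% − 10.50% = +3.43 percentage points.

The unemployment rate changes by +3.43 percentage points.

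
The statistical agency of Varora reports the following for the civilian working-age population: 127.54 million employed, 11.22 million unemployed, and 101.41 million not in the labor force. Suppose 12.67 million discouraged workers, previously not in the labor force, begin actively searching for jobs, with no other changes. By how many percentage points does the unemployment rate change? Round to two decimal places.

The unemployment rate changes by +7.69 percentage points.

Initially, labor force = 127.54 + 11.22 = 138.76 million, so u = 11.22/138.76 = 8.09%.
After the change, unemployed and labor force both rise by 12.67 → E = 127.54, U = 23.89, labor force = 151.43 million.
New unemployment rate = 23.89 / 151.43 = 15.78%.
Change = 15.78% − 8.09% = +7.69 percentage points.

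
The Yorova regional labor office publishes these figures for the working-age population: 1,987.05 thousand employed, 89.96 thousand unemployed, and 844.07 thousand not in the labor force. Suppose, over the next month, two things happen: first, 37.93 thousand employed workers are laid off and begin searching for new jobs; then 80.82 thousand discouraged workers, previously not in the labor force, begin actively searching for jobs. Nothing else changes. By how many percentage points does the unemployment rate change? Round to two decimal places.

Initially, labor force = 1,987.05 + 89.96 = 2,077.01 thousand, so u = 89.96/2,077.01 = 4.33%.
After the first change, employed falls and unemployed rises by 37.93; labor force unchanged → E = 1,949.12, U = 127.89, labor force = 2,077.01 thousand.
After the second change, unemployed and labor force both rise by 80.82 → E = 1,949.12, U = 208.71, labor force = 2,157.83 thousand.
New unemployment rate = 208.71 / 2,157.83 = 9.67%.
Change = 9.67% − 4.33% = +5.34 percentage points.

The unemployment rate changes by +5.34 percentage points.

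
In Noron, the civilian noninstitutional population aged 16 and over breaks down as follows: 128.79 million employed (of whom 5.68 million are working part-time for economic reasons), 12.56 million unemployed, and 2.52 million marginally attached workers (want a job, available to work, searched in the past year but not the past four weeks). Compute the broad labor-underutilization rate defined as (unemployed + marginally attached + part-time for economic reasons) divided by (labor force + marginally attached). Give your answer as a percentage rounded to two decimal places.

Broad underutilization rate ≈ 14.43%.

Labor force = 128.79 + 12.56 = 141.35 million.
Numerator = 12.56 + 2.52 + 5.68 = 20.76 million.
Denominator = 141.35 + 2.52 = 143.87 million.
Broad rate = 20.76 / 143.87 = 14.43%.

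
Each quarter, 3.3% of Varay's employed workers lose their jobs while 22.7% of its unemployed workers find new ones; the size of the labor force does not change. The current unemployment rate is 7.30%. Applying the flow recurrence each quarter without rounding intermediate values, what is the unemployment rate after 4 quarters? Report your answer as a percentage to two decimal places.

With a fixed labor force, u_{t+1} = u_t + s·(1−u_t) − f·u_t = u_t·(1−s−f) + s.
Here 1−s−f = 0.740 and s = 0.033.
u_1 = 0.073000 × 0.740 + 0.033 = 0.087020.
u_2 = 0.087020 × 0.740 + 0.033 = 0.097395.
u_3 = 0.097395 × 0.740 + 0.033 = 0.105072.
u_4 = 0.105072 × 0.740 + 0.033 = 0.110753.

Unemployment rate after four quarters ≈ 11.08%.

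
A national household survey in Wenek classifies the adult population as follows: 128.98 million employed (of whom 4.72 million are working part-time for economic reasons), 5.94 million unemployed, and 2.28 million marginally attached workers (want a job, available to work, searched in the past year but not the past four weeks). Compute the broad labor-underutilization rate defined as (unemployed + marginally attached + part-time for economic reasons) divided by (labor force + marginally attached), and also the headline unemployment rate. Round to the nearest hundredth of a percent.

Labor force = 128.98 + 5.94 = 134.92 million.
Numerator = 5.94 + 2.28 + 4.72 = 12.94 million.
Denominator = 134.92 + 2.28 = 137.20 million.
Broad rate = 12.94 / 137.20 = 9.43%.
Headline unemployment rate = 5.94 / 134.92 = 4.40%.

Broad underutilization rate ≈ 9.43%; headline unemployment rate ≈ 4.40%.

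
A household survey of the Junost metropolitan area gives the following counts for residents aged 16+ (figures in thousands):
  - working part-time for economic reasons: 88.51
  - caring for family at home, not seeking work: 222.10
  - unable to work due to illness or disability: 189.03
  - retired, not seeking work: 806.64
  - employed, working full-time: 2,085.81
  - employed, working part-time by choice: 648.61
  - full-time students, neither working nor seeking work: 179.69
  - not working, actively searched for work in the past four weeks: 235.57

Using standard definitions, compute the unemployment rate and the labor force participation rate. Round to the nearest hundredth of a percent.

Unemployment rate ≈ 7.70%; labor force participation rate ≈ 68.64%.

Employed = 88.51 + 2,085.81 + 648.61 = 2,822.93 thousand (anyone who worked, including part-time for economic reasons, counts as employed).
Unemployed = 235.57 thousand.
Labor force = 2,822.93 + 235.57 = 3,058.50 thousand.
Not in labor force = 222.10 + 189.03 + 806.64 + 179.69 = 1,397.46 thousand (those not working and not actively searching are outside the labor force).
Civilian working-age population = 3,058.50 + 1,397.46 = 4,455.96 thousand.
Unemployment rate = 235.57 / 3,058.50 = 7.70%.
Labor force participation rate = 3,058.50 / 4,455.96 = 68.64%.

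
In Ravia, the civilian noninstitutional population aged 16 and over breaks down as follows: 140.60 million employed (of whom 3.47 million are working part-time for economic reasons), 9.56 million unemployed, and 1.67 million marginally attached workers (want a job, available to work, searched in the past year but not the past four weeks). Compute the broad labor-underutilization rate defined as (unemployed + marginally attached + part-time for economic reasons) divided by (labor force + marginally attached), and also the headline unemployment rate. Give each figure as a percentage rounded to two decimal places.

Labor force = 140.60 + 9.56 = 150.16 million.
Numerator = 9.56 + 1.67 + 3.47 = 14.70 million.
Denominator = 150.16 + 1.67 = 151.83 million.
Broad rate = 14.70 / 151.83 = 9.68%.
Headline unemployment rate = 9.56 / 150.16 = 6.37%.

Broad underutilization rate ≈ 9.68%; headline unemployment rate ≈ 6.37%.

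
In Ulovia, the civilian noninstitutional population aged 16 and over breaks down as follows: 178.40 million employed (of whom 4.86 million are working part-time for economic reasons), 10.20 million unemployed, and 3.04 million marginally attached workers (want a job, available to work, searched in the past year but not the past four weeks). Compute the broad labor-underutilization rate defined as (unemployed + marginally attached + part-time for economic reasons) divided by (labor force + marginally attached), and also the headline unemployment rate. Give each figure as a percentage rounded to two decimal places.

Labor force = 178.40 + 10.20 = 188.60 million.
Numerator = 10.20 + 3.04 + 4.86 = 18.10 million.
Denominator = 188.60 + 3.04 = 191.64 million.
Broad rate = 18.10 / 191.64 = 9.44%.
Headline unemployment rate = 10.20 / 188.60 = 5.41%.

Broad underutilization rate ≈ 9.44%; headline unemployment rate ≈ 5.41%.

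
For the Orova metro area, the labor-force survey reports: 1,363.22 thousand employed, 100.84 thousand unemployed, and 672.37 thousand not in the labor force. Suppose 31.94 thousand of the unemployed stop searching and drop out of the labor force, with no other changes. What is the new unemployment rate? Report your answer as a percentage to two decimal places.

Initially, labor force = 1,363.22 + 100.84 = 1,464.06 thousand, so u = 100.84/1,464.06 = 6.89%.
After the change, unemployed and labor force both fall by 31.94 → E = 1,363.22, U = 68.90, labor force = 1,432.12 thousand.
New unemployment rate = 68.90 / 1,432.12 = 4.81%.

New unemployment rate ≈ 4.81%.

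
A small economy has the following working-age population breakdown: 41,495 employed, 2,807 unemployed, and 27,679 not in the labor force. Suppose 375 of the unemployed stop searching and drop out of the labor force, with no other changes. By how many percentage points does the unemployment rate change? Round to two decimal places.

The unemployment rate changes by −0.80 percentage points.

Initially, labor force = 41,495 + 2,807 = 44,302, so u = 2,807/44,302 = 6.34%.
After the change, unemployed and labor force both fall by 375 → E = 41,495, U = 2,432, labor force = 43,927.
New unemployment rate = 2,432 / 43,927 = 5.54%.
Change = 5.54% − 6.34% = −0.80 percentage points.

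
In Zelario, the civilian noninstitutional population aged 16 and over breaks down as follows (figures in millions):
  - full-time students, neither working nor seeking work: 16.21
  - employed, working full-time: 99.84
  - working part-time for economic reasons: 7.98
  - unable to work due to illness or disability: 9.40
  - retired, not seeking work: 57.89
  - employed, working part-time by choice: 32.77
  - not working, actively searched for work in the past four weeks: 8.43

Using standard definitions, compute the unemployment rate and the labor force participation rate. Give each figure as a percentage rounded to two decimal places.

Unemployment rate ≈ 5.66%; labor force participation rate ≈ 64.09%.

Employed = 99.84 + 7.98 + 32.77 = 140.59 million (anyone who worked, including part-time for economic reasons, counts as employed).
Unemployed = 8.43 million.
Labor force = 140.59 + 8.43 = 149.02 million.
Not in labor force = 16.21 + 9.40 + 57.89 = 83.50 million (those not working and not actively searching are outside the labor force).
Civilian working-age population = 149.02 + 83.50 = 232.52 million.
Unemployment rate = 8.43 / 149.02 = 5.66%.
Labor force participation rate = 149.02 / 232.52 = 64.09%.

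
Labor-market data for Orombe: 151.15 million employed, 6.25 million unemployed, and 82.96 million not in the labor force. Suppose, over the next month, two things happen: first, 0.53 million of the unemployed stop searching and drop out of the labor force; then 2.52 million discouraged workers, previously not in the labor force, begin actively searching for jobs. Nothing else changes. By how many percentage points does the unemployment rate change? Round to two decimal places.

Initially, labor force = 151.15 + 6.25 = 157.40 million, so u = 6.25/157.40 = 3.97%.
After the first change, unemployed and labor force both fall by 0.53 → E = 151.15, U = 5.72, labor force = 156.87 million.
After the second change, unemployed and labor force both rise by 2.52 → E = 151.15, U = 8.24, labor force = 159.39 million.
New unemployment rate = 8.24 / 159.39 = 5.17%.
Change = 5.17% − 3.97% = +1.20 percentage points.

The unemployment rate changes by +1.20 percentage points.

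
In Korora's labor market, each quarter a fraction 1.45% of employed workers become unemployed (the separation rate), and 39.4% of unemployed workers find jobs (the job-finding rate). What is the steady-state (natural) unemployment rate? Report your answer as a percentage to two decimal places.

At steady state the flows balance: s·E = f·U, so U/(E+U) = s/(s+f).
u* = 1.45 / (1.45 + 39.4) = 1.45 / 40.85 = 3.55%.

Steady-state unemployment rate ≈ 3.55%.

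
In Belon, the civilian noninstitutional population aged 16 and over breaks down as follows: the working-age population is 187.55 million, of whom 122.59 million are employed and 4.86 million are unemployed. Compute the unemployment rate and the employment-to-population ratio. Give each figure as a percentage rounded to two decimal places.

Unemployment rate ≈ 3.81%; employment-population ratio ≈ 65.36%.

Labor force = employed + unemployed = 122.59 + 4.86 = 127.45 million.
Unemployment rate = 4.86 / 127.45 = 3.81%.
Employment-population ratio = 122.59 / 187.55 = 65.36%.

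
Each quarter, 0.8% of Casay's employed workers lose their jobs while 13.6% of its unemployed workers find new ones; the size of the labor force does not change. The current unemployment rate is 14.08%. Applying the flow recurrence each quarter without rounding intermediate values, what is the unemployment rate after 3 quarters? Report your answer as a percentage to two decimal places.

With a fixed labor force, u_{t+1} = u_t + s·(1−u_t) − f·u_t = u_t·(1−s−f) + s.
Here 1−s−f = 0.856 and s = 0.008.
u_1 = 0.140800 × 0.856 + 0.008 = 0.128525.
u_2 = 0.128525 × 0.856 + 0.008 = 0.118017.
u_3 = 0.118017 × 0.856 + 0.008 = 0.109023.

Unemployment rate after three quarters ≈ 10.90%.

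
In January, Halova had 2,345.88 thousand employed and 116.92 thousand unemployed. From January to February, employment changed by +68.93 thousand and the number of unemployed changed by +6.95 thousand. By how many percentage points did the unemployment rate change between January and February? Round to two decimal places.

The unemployment rate changed by +0.13 percentage points.

January: labor force = 2,345.88 + 116.92 = 2,462.80; u = 116.92/2,462.80 = 4.75%.
February: labor force = 2,414.81 + 123.87 = 2,538.68; u = 123.87/2,538.68 = 4.88%.
Change = 4.88% − 4.75% = +0.13 pp.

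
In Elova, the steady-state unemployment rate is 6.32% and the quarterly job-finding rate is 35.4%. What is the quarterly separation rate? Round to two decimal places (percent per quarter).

From u* = s/(s+f): s = u·f/(1−u).
s = 0.0632 × 35.4 / (1 − 0.0632) = 2.2373 / 0.9368 ≈ 2.39% per quarter.

Separation rate ≈ 2.39% per quarter.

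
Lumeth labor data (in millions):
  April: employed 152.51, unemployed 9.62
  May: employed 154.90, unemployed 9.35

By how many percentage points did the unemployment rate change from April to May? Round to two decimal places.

April: labor force = 152.51 + 9.62 = 162.13; u = 9.62/162.13 = 5.93%.
May: labor force = 154.90 + 9.35 = 164.25; u = 9.35/164.25 = 5.69%.
Change = 5.69% − 5.93% = −0.24 pp.

The unemployment rate changed by −0.24 percentage points.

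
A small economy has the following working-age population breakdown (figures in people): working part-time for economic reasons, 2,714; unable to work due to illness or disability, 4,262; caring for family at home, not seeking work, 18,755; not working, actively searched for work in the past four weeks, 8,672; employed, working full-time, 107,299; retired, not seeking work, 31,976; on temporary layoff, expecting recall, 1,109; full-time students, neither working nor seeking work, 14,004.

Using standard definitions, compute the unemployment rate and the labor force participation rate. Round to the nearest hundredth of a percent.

Unemployment rate ≈ 8.16%; labor force participation rate ≈ 63.45%.

Employed = 2,714 + 107,299 = 110,013 (anyone who worked, including part-time for economic reasons, counts as employed).
Unemployed = 8,672 + 1,109 = 9,781 (jobless and actively searching, or on temporary layoff).
Labor force = 110,013 + 9,781 = 119,794.
Not in labor force = 4,262 + 18,755 + 31,976 + 14,004 = 68,997 (those not working and not actively searching are outside the labor force).
Civilian working-age population = 119,794 + 68,997 = 188,791.
Unemployment rate = 9,781 / 119,794 = 8.16%.
Labor force participation rate = 119,794 / 188,791 = 63.45%.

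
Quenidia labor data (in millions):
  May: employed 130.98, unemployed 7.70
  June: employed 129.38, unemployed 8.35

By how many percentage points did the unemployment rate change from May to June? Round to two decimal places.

The unemployment rate changed by +0.51 percentage points.

May: labor force = 130.98 + 7.70 = 138.68; u = 7.70/138.68 = 5.55%.
June: labor force = 129.38 + 8.35 = 137.73; u = 8.35/137.73 = 6.06%.
Change = 6.06% − 5.55% = +0.51 pp.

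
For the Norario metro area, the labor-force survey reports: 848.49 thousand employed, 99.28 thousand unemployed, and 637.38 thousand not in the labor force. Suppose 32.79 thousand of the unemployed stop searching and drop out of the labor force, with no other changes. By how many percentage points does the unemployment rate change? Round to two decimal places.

The unemployment rate changes by −3.21 percentage points.

Initially, labor force = 848.49 + 99.28 = 947.77 thousand, so u = 99.28/947.77 = 10.48%.
After the change, unemployed and labor force both fall by 32.79 → E = 848.49, U = 66.49, labor force = 914.98 thousand.
New unemployment rate = 66.49 / 914.98 = 7.27%.
Change = 7.27% − 10.48% = −3.21 percentage points.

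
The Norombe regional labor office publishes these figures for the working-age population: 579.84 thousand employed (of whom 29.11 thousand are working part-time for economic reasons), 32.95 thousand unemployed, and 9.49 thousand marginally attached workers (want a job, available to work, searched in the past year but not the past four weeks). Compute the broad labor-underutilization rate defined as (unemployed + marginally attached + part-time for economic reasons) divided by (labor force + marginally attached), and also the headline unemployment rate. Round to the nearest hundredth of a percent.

Broad underutilization rate ≈ 11.50%; headline unemployment rate ≈ 5.38%.

Labor force = 579.84 + 32.95 = 612.79 thousand.
Numerator = 32.95 + 9.49 + 29.11 = 71.55 thousand.
Denominator = 612.79 + 9.49 = 622.28 thousand.
Broad rate = 71.55 / 622.28 = 11.50%.
Headline unemployment rate = 32.95 / 612.79 = 5.38%.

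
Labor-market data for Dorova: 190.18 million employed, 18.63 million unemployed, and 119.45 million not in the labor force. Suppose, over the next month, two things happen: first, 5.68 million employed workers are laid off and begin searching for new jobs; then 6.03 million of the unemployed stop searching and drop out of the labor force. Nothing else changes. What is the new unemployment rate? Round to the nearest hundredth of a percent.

New unemployment rate ≈ 9.01%.

Initially, labor force = 190.18 + 18.63 = 208.81 million, so u = 18.63/208.81 = 8.92%.
After the first change, employed falls and unemployed rises by 5.68; labor force unchanged → E = 184.50, U = 24.31, labor force = 208.81 million.
After the second change, unemployed and labor force both fall by 6.03 → E = 184.50, U = 18.28, labor force = 202.78 million.
New unemployment rate = 18.28 / 202.78 = 9.01%.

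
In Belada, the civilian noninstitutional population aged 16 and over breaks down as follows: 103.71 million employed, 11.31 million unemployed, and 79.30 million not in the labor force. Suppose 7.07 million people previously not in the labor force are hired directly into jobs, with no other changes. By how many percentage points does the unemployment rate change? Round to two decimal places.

Initially, labor force = 103.71 + 11.31 = 115.02 million, so u = 11.31/115.02 = 9.83%.
After the change, employed and labor force both rise by 7.07; unemployed unchanged → E = 110.78, U = 11.31, labor force = 122.09 million.
New unemployment rate = 11.31 / 122.09 = 9.26%.
Change = 9.26% − 9.83% = −0.57 percentage points.

The unemployment rate changes by −0.57 percentage points.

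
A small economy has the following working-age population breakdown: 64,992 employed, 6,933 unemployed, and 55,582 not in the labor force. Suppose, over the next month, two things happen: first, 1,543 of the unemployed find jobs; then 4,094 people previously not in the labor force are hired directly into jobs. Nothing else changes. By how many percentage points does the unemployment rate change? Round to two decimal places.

Initially, labor force = 64,992 + 6,933 = 71,925, so u = 6,933/71,925 = 9.64%.
After the first change, unemployed falls and employed rises by 1,543; labor force unchanged → E = 66,535, U = 5,390, labor force = 71,925.
After the second change, employed and labor force both rise by 4,094; unemployed unchanged → E = 70,629, U = 5,390, labor force = 76,019.
New unemployment rate = 5,390 / 76,019 = 7.09%.
Change = 7.09% − 9.64% = −2.55 percentage points.

The unemployment rate changes by −2.55 percentage points.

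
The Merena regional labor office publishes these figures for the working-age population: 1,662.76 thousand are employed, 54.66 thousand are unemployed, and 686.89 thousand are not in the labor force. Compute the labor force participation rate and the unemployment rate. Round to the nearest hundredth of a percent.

Labor force participation rate ≈ 71.43%; unemployment rate ≈ 3.18%.

Labor force = employed + unemployed = 1,662.76 + 54.66 = 1,717.42 thousand.
Working-age population = 1,717.42 + 686.89 = 2,404.31 thousand.
Unemployment rate = 54.66 / 1,717.42 = 3.18%.
Labor force participation rate = 1,717.42 / 2,404.31 = 71.43%.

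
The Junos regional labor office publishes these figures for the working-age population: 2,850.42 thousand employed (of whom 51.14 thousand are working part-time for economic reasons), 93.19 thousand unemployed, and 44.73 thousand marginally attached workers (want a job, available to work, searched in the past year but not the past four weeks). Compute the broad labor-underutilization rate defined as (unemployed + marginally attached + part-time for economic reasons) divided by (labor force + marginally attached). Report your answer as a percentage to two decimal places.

Labor force = 2,850.42 + 93.19 = 2,943.61 thousand.
Numerator = 93.19 + 44.73 + 51.14 = 189.06 thousand.
Denominator = 2,943.61 + 44.73 = 2,988.34 thousand.
Broad rate = 189.06 / 2,988.34 = 6.33%.

Broad underutilization rate ≈ 6.33%.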